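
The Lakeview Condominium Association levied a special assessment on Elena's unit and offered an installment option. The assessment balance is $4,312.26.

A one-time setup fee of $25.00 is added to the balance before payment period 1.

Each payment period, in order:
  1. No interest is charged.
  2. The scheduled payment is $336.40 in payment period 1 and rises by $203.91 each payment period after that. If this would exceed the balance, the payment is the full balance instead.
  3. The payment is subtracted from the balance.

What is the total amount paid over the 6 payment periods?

$4,337.26

Payment period 1: $4,337.26 − $336.40 → $4,000.86
Payment period 2: $4,000.86 − $540.31 → $3,460.55
Payment period 3: $3,460.55 − $744.22 → $2,716.33
Payment period 4: $2,716.33 − $948.13 → $1,768.20
Payment period 5: $1,768.20 − $1,152.04 → $616.16
Payment period 6: $616.16 − $616.16 → $0.00
Total paid: $4,337.26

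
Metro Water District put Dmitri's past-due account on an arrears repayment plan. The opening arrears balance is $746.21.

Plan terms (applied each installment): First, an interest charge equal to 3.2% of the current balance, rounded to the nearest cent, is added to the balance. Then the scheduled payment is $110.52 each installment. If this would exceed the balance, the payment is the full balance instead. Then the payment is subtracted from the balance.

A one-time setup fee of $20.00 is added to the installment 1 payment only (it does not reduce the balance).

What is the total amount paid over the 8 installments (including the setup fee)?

$874.46

Installment 1: opening $746.21; interest $23.88 → $770.09; payment $110.52 (+ $20.00 fee); balance $659.57
Installment 2: opening $659.57; interest $21.11 → $680.68; payment $110.52; balance $570.16
Installment 3: opening $570.16; interest $18.25 → $588.41; payment $110.52; balance $477.89
Installment 4: opening $477.89; interest $15.29 → $493.18; payment $110.52; balance $382.66
Installment 5: opening $382.66; interest $12.25 → $394.91; payment $110.52; balance $284.39
Installment 6: opening $284.39; interest $9.10 → $293.49; payment $110.52; balance $182.97
Installment 7: opening $182.97; interest $5.86 → $188.83; payment $110.52; balance $78.31
Installment 8: opening $78.31; interest $2.51 → $80.82; payment $80.82; balance $0.00
Total paid: $874.46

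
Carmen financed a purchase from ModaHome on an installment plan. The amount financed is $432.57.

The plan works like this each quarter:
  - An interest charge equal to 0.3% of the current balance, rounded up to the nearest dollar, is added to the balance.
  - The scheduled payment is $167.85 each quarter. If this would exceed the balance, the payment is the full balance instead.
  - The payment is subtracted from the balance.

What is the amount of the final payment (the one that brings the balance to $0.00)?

Quarter 1: opening $432.57; interest $2.00 → $434.57; payment $167.85; balance $266.72
Quarter 2: opening $266.72; interest $1.00 → $267.72; payment $167.85; balance $99.87
Quarter 3: opening $99.87; interest $1.00 → $100.87; payment $100.87; balance $0.00

$100.87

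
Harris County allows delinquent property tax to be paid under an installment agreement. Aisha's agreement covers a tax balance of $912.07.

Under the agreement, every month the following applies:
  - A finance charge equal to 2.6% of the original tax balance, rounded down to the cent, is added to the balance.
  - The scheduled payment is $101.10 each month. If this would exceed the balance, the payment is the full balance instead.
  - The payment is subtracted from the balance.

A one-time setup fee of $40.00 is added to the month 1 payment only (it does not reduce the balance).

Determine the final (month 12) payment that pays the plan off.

# | Opening | Interest | Payment | Fee | End bal
1 | $912.07 | $23.71 | $101.10 | $40.00 | $834.68
2 | $834.68 | $23.71 | $101.10 | — | $757.29
3 | $757.29 | $23.71 | $101.10 | — | $679.90
4 | $679.90 | $23.71 | $101.10 | — | $602.51
5 | $602.51 | $23.71 | $101.10 | — | $525.12
6 | $525.12 | $23.71 | $101.10 | — | $447.73
7 | $447.73 | $23.71 | $101.10 | — | $370.34
8 | $370.34 | $23.71 | $101.10 | — | $292.95
9 | $292.95 | $23.71 | $101.10 | — | $215.56
10 | $215.56 | $23.71 | $101.10 | — | $138.17
11 | $138.17 | $23.71 | $101.10 | — | $60.78
12 | $60.78 | $23.71 | $84.49 | — | $0.00

$84.49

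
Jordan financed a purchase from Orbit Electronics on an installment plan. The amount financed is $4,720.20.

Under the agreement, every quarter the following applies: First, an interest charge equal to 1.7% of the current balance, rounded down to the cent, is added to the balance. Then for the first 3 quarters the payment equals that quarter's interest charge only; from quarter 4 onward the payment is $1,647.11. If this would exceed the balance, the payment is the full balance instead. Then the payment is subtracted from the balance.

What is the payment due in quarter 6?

# | Opening | Interest | Payment | End bal
1 | $4,720.20 | $80.24 | $80.24 | $4,720.20
2 | $4,720.20 | $80.24 | $80.24 | $4,720.20
3 | $4,720.20 | $80.24 | $80.24 | $4,720.20
4 | $4,720.20 | $80.24 | $1,647.11 | $3,153.33
5 | $3,153.33 | $53.60 | $1,647.11 | $1,559.82
6 | $1,559.82 | $26.51 | $1,586.33 | $0.00

$1,586.33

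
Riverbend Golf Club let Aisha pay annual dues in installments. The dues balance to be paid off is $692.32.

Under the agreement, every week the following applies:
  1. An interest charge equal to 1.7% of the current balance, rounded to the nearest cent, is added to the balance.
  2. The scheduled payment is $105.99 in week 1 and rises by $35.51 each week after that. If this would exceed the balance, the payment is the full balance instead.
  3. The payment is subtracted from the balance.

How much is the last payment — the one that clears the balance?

Week 1: opening $692.32; interest $11.77 → $704.09; payment $105.99; balance $598.10
Week 2: opening $598.10; interest $10.17 → $608.27; payment $141.50; balance $466.77
Week 3: opening $466.77; interest $7.94 → $474.71; payment $177.01; balance $297.70
Week 4: opening $297.70; interest $5.06 → $302.76; payment $212.52; balance $90.24
Week 5: opening $90.24; interest $1.53 → $91.77; payment $91.77; balance $0.00

$91.77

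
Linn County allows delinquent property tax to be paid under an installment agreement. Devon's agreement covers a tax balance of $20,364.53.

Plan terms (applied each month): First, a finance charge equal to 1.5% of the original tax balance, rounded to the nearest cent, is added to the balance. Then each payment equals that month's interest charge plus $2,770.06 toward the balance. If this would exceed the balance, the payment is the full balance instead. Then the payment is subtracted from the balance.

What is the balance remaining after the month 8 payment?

# | Opening | Interest | Payment | End bal
1 | $20,364.53 | $305.47 | $3,075.53 | $17,594.47
2 | $17,594.47 | $305.47 | $3,075.53 | $14,824.41
3 | $14,824.41 | $305.47 | $3,075.53 | $12,054.35
4 | $12,054.35 | $305.47 | $3,075.53 | $9,284.29
5 | $9,284.29 | $305.47 | $3,075.53 | $6,514.23
6 | $6,514.23 | $305.47 | $3,075.53 | $3,744.17
7 | $3,744.17 | $305.47 | $3,075.53 | $974.11
8 | $974.11 | $305.47 | $1,279.58 | $0.00

$0.00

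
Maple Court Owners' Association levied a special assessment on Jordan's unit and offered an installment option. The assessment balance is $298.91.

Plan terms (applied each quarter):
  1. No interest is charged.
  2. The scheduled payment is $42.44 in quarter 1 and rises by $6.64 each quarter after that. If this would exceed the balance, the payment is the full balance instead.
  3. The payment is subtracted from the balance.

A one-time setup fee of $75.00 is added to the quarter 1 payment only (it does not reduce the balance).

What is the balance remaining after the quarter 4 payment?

Quarter 1: opening $298.91; payment $42.44 (+ $75.00 fee); balance $256.47
Quarter 2: opening $256.47; payment $49.08; balance $207.39
Quarter 3: opening $207.39; payment $55.72; balance $151.67
Quarter 4: opening $151.67; payment $62.36; balance $89.31

$89.31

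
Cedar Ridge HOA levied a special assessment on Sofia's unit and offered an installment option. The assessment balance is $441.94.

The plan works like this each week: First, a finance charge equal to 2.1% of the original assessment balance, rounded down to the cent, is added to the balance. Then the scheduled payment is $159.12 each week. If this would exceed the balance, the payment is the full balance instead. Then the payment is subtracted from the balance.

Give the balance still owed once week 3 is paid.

$0.00

Week 1: $441.94 +$9.28 interest = $451.22; pay $159.12 → $292.10
Week 2: $292.10 +$9.28 interest = $301.38; pay $159.12 → $142.26
Week 3: $142.26 +$9.28 interest = $151.54; pay $151.54 → $0.00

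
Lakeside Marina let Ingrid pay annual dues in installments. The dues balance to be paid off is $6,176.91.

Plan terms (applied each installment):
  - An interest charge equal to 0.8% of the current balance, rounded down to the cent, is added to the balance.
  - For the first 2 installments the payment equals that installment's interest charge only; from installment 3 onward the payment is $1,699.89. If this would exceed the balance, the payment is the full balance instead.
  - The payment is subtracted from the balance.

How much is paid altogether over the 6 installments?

# | Opening | Interest | Payment | End bal
1 | $6,176.91 | $49.41 | $49.41 | $6,176.91
2 | $6,176.91 | $49.41 | $49.41 | $6,176.91
3 | $6,176.91 | $49.41 | $1,699.89 | $4,526.43
4 | $4,526.43 | $36.21 | $1,699.89 | $2,862.75
5 | $2,862.75 | $22.90 | $1,699.89 | $1,185.76
6 | $1,185.76 | $9.48 | $1,195.24 | $0.00
Total paid: $6,393.73

$6,393.73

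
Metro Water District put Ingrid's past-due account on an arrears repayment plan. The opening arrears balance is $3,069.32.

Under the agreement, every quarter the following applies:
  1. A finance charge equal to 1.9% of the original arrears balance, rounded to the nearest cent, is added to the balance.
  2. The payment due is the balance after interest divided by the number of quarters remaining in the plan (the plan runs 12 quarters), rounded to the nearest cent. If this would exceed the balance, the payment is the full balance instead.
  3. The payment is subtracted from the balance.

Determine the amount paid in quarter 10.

$349.27

# | Opening | Interest | Payment | End bal
1 | $3,069.32 | $58.32 | $260.64 | $2,867.00
2 | $2,867.00 | $58.32 | $265.94 | $2,659.38
3 | $2,659.38 | $58.32 | $271.77 | $2,445.93
4 | $2,445.93 | $58.32 | $278.25 | $2,226.00
5 | $2,226.00 | $58.32 | $285.54 | $1,998.78
6 | $1,998.78 | $58.32 | $293.87 | $1,763.23
7 | $1,763.23 | $58.32 | $303.59 | $1,517.96
8 | $1,517.96 | $58.32 | $315.26 | $1,261.02
9 | $1,261.02 | $58.32 | $329.84 | $989.50
10 | $989.50 | $58.32 | $349.27 | $698.55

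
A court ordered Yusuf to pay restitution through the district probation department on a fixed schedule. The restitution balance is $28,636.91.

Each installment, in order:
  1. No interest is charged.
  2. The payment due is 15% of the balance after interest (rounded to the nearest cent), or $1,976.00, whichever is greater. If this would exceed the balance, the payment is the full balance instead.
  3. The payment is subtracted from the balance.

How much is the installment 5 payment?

# | Opening | Payment | End bal
1 | $28,636.91 | $4,295.54 | $24,341.37
2 | $24,341.37 | $3,651.21 | $20,690.16
3 | $20,690.16 | $3,103.52 | $17,586.64
4 | $17,586.64 | $2,638.00 | $14,948.64
5 | $14,948.64 | $2,242.30 | $12,706.34

$2,242.30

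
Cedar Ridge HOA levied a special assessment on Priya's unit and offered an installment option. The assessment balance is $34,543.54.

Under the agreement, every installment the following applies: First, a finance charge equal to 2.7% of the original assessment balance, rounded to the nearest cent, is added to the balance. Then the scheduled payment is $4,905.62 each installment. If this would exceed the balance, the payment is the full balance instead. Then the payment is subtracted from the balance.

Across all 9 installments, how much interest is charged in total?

$8,394.12

Installment 1: $34,543.54 +$932.68 interest = $35,476.22; pay $4,905.62 → $30,570.60
Installment 2: $30,570.60 +$932.68 interest = $31,503.28; pay $4,905.62 → $26,597.66
Installment 3: $26,597.66 +$932.68 interest = $27,530.34; pay $4,905.62 → $22,624.72
Installment 4: $22,624.72 +$932.68 interest = $23,557.40; pay $4,905.62 → $18,651.78
Installment 5: $18,651.78 +$932.68 interest = $19,584.46; pay $4,905.62 → $14,678.84
Installment 6: $14,678.84 +$932.68 interest = $15,611.52; pay $4,905.62 → $10,705.90
Installment 7: $10,705.90 +$932.68 interest = $11,638.58; pay $4,905.62 → $6,732.96
Installment 8: $6,732.96 +$932.68 interest = $7,665.64; pay $4,905.62 → $2,760.02
Installment 9: $2,760.02 +$932.68 interest = $3,692.70; pay $3,692.70 → $0.00
Total interest: $932.68 + $932.68 + $932.68 + $932.68 + $932.68 + $932.68 + $932.68 + $932.68 + $932.68 = $8,394.12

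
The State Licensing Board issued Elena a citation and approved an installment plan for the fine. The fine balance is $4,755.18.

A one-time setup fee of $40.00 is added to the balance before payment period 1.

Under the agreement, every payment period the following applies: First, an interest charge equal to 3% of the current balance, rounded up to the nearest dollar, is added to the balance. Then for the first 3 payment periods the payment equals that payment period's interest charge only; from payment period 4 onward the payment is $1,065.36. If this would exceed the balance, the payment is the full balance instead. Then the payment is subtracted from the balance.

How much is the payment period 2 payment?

$144.00

Payment period 1: opening $4,795.18; interest $144.00 → $4,939.18; payment $144.00; balance $4,795.18
Payment period 2: opening $4,795.18; interest $144.00 → $4,939.18; payment $144.00; balance $4,795.18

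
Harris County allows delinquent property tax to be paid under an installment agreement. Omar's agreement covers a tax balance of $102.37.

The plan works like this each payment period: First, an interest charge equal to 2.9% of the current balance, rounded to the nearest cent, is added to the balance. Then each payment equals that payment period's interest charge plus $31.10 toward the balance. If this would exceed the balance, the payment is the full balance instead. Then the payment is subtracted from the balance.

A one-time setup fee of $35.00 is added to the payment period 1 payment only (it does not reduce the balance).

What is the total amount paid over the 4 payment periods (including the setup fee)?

Payment period 1: $102.37 +$2.97 interest = $105.34; pay $34.07 (+ $35.00 fee) → $71.27
Payment period 2: $71.27 +$2.07 interest = $73.34; pay $33.17 → $40.17
Payment period 3: $40.17 +$1.16 interest = $41.33; pay $32.26 → $9.07
Payment period 4: $9.07 +$0.26 interest = $9.33; pay $9.33 → $0.00
Total paid: $143.83

$143.83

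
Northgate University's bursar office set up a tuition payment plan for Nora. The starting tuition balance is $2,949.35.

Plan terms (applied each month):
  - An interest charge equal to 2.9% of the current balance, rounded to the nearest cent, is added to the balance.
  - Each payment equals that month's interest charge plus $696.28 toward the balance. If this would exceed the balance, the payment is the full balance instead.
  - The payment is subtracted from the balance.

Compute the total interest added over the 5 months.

$225.73

# | Opening | Interest | Payment | End bal
1 | $2,949.35 | $85.53 | $781.81 | $2,253.07
2 | $2,253.07 | $65.34 | $761.62 | $1,556.79
3 | $1,556.79 | $45.15 | $741.43 | $860.51
4 | $860.51 | $24.95 | $721.23 | $164.23
5 | $164.23 | $4.76 | $168.99 | $0.00
Total interest: $85.53 + $65.34 + $45.15 + $24.95 + $4.76 = $225.73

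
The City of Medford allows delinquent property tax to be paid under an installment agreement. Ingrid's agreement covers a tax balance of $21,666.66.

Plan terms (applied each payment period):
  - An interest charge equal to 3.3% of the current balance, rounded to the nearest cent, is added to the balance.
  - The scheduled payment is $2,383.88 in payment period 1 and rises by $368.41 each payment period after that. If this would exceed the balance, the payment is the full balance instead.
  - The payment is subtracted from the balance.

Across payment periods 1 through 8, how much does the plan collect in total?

Payment period 1: $21,666.66 +$715.00 interest = $22,381.66; pay $2,383.88 → $19,997.78
Payment period 2: $19,997.78 +$659.93 interest = $20,657.71; pay $2,752.29 → $17,905.42
Payment period 3: $17,905.42 +$590.88 interest = $18,496.30; pay $3,120.70 → $15,375.60
Payment period 4: $15,375.60 +$507.39 interest = $15,882.99; pay $3,489.11 → $12,393.88
Payment period 5: $12,393.88 +$409.00 interest = $12,802.88; pay $3,857.52 → $8,945.36
Payment period 6: $8,945.36 +$295.20 interest = $9,240.56; pay $4,225.93 → $5,014.63
Payment period 7: $5,014.63 +$165.48 interest = $5,180.11; pay $4,594.34 → $585.77
Payment period 8: $585.77 +$19.33 interest = $605.10; pay $605.10 → $0.00
Total paid: $25,028.87

$25,028.87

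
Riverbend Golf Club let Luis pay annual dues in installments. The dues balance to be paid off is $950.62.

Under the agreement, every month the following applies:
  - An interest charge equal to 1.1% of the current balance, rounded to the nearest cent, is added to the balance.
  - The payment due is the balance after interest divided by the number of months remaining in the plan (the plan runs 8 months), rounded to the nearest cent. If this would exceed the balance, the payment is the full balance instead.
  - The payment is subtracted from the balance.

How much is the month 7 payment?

$128.28

Month 1: opening $950.62; interest $10.46 → $961.08; payment $120.14; balance $840.94
Month 2: opening $840.94; interest $9.25 → $850.19; payment $121.46; balance $728.73
Month 3: opening $728.73; interest $8.02 → $736.75; payment $122.79; balance $613.96
Month 4: opening $613.96; interest $6.75 → $620.71; payment $124.14; balance $496.57
Month 5: opening $496.57; interest $5.46 → $502.03; payment $125.51; balance $376.52
Month 6: opening $376.52; interest $4.14 → $380.66; payment $126.89; balance $253.77
Month 7: opening $253.77; interest $2.79 → $256.56; payment $128.28; balance $128.28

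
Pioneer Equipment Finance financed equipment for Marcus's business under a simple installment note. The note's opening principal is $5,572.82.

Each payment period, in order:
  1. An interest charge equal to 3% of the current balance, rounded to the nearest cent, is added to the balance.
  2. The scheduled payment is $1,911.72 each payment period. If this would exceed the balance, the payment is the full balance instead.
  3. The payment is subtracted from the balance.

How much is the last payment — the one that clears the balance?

Payment period 1: $5,572.82 +$167.18 interest = $5,740.00; pay $1,911.72 → $3,828.28
Payment period 2: $3,828.28 +$114.85 interest = $3,943.13; pay $1,911.72 → $2,031.41
Payment period 3: $2,031.41 +$60.94 interest = $2,092.35; pay $1,911.72 → $180.63
Payment period 4: $180.63 +$5.42 interest = $186.05; pay $186.05 → $0.00

$186.05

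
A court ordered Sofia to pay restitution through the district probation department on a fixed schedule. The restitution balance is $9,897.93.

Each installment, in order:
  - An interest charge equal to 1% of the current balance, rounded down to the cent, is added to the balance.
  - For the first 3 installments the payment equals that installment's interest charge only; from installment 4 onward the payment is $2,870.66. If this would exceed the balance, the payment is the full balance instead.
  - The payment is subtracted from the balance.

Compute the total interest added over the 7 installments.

Installment 1: opening $9,897.93; interest $98.97 → $9,996.90; payment $98.97; balance $9,897.93
Installment 2: opening $9,897.93; interest $98.97 → $9,996.90; payment $98.97; balance $9,897.93
Installment 3: opening $9,897.93; interest $98.97 → $9,996.90; payment $98.97; balance $9,897.93
Installment 4: opening $9,897.93; interest $98.97 → $9,996.90; payment $2,870.66; balance $7,126.24
Installment 5: opening $7,126.24; interest $71.26 → $7,197.50; payment $2,870.66; balance $4,326.84
Installment 6: opening $4,326.84; interest $43.26 → $4,370.10; payment $2,870.66; balance $1,499.44
Installment 7: opening $1,499.44; interest $14.99 → $1,514.43; payment $1,514.43; balance $0.00
Total interest: $98.97 + $98.97 + $98.97 + $98.97 + $71.26 + $43.26 + $14.99 = $525.39

$525.39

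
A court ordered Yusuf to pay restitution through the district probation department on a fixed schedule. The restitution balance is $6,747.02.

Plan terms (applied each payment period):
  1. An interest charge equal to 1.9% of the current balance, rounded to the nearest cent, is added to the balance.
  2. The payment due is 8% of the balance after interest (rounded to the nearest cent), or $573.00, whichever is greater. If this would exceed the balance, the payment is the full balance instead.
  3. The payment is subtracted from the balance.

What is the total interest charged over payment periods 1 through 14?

$964.00

Payment period 1: $6,747.02 +$128.19 interest = $6,875.21; pay $573.00 → $6,302.21
Payment period 2: $6,302.21 +$119.74 interest = $6,421.95; pay $573.00 → $5,848.95
Payment period 3: $5,848.95 +$111.13 interest = $5,960.08; pay $573.00 → $5,387.08
Payment period 4: $5,387.08 +$102.35 interest = $5,489.43; pay $573.00 → $4,916.43
Payment period 5: $4,916.43 +$93.41 interest = $5,009.84; pay $573.00 → $4,436.84
Payment period 6: $4,436.84 +$84.30 interest = $4,521.14; pay $573.00 → $3,948.14
Payment period 7: $3,948.14 +$75.01 interest = $4,023.15; pay $573.00 → $3,450.15
Payment period 8: $3,450.15 +$65.55 interest = $3,515.70; pay $573.00 → $2,942.70
Payment period 9: $2,942.70 +$55.91 interest = $2,998.61; pay $573.00 → $2,425.61
Payment period 10: $2,425.61 +$46.09 interest = $2,471.70; pay $573.00 → $1,898.70
Payment period 11: $1,898.70 +$36.08 interest = $1,934.78; pay $573.00 → $1,361.78
Payment period 12: $1,361.78 +$25.87 interest = $1,387.65; pay $573.00 → $814.65
Payment period 13: $814.65 +$15.48 interest = $830.13; pay $573.00 → $257.13
Payment period 14: $257.13 +$4.89 interest = $262.02; pay $262.02 → $0.00
Total interest: $128.19 + $119.74 + $111.13 + $102.35 + $93.41 + $84.30 + $75.01 + $65.55 + $55.91 + $46.09 + $36.08 + $25.87 + $15.48 + $4.89 = $964.00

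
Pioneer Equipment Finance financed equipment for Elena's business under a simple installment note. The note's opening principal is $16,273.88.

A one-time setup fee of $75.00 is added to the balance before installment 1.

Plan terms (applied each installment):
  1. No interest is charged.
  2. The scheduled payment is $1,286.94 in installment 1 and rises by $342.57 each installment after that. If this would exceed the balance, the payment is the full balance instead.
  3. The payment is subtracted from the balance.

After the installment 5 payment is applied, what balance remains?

Installment 1: opening $16,348.88; payment $1,286.94; balance $15,061.94
Installment 2: opening $15,061.94; payment $1,629.51; balance $13,432.43
Installment 3: opening $13,432.43; payment $1,972.08; balance $11,460.35
Installment 4: opening $11,460.35; payment $2,314.65; balance $9,145.70
Installment 5: opening $9,145.70; payment $2,657.22; balance $6,488.48

$6,488.48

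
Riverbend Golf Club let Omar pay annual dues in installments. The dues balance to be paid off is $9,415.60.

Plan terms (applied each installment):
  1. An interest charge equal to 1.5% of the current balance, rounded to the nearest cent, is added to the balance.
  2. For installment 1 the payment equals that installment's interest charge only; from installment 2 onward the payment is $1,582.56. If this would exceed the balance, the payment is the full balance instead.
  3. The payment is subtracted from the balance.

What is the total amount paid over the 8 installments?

$10,079.92

Installment 1: opening $9,415.60; interest $141.23 → $9,556.83; payment $141.23; balance $9,415.60
Installment 2: opening $9,415.60; interest $141.23 → $9,556.83; payment $1,582.56; balance $7,974.27
Installment 3: opening $7,974.27; interest $119.61 → $8,093.88; payment $1,582.56; balance $6,511.32
Installment 4: opening $6,511.32; interest $97.67 → $6,608.99; payment $1,582.56; balance $5,026.43
Installment 5: opening $5,026.43; interest $75.40 → $5,101.83; payment $1,582.56; balance $3,519.27
Installment 6: opening $3,519.27; interest $52.79 → $3,572.06; payment $1,582.56; balance $1,989.50
Installment 7: opening $1,989.50; interest $29.84 → $2,019.34; payment $1,582.56; balance $436.78
Installment 8: opening $436.78; interest $6.55 → $443.33; payment $443.33; balance $0.00
Total paid: $10,079.92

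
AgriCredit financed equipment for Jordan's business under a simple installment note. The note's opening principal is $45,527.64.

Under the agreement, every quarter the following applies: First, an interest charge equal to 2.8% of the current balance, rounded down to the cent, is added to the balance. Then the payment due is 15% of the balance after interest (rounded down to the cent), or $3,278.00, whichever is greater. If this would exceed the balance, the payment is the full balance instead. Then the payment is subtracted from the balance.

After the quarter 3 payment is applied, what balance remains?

Quarter 1: opening $45,527.64; interest $1,274.77 → $46,802.41; payment $7,020.36; balance $39,782.05
Quarter 2: opening $39,782.05; interest $1,113.89 → $40,895.94; payment $6,134.39; balance $34,761.55
Quarter 3: opening $34,761.55; interest $973.32 → $35,734.87; payment $5,360.23; balance $30,374.64

$30,374.64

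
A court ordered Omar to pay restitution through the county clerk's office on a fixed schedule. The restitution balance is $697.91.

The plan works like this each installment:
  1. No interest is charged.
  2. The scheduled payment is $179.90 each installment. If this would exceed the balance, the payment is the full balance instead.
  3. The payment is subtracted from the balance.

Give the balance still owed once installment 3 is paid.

$158.21

Installment 1: opening $697.91; payment $179.90; balance $518.01
Installment 2: opening $518.01; payment $179.90; balance $338.11
Installment 3: opening $338.11; payment $179.90; balance $158.21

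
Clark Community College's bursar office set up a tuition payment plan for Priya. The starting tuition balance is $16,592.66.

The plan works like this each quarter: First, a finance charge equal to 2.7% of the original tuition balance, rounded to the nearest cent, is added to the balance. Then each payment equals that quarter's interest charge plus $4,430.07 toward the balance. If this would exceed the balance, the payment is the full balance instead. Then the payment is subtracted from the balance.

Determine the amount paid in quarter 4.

Quarter 1: $16,592.66 +$448.00 interest = $17,040.66; pay $4,878.07 → $12,162.59
Quarter 2: $12,162.59 +$448.00 interest = $12,610.59; pay $4,878.07 → $7,732.52
Quarter 3: $7,732.52 +$448.00 interest = $8,180.52; pay $4,878.07 → $3,302.45
Quarter 4: $3,302.45 +$448.00 interest = $3,750.45; pay $3,750.45 → $0.00

$3,750.45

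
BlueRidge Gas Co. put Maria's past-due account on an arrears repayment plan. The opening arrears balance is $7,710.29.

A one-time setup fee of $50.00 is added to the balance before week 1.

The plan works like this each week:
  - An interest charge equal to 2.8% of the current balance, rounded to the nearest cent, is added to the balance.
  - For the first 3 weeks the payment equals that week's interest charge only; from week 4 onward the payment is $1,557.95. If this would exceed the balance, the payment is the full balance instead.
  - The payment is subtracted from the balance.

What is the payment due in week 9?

$689.73

# | Opening | Interest | Payment | End bal
1 | $7,760.29 | $217.29 | $217.29 | $7,760.29
2 | $7,760.29 | $217.29 | $217.29 | $7,760.29
3 | $7,760.29 | $217.29 | $217.29 | $7,760.29
4 | $7,760.29 | $217.29 | $1,557.95 | $6,419.63
5 | $6,419.63 | $179.75 | $1,557.95 | $5,041.43
6 | $5,041.43 | $141.16 | $1,557.95 | $3,624.64
7 | $3,624.64 | $101.49 | $1,557.95 | $2,168.18
8 | $2,168.18 | $60.71 | $1,557.95 | $670.94
9 | $670.94 | $18.79 | $689.73 | $0.00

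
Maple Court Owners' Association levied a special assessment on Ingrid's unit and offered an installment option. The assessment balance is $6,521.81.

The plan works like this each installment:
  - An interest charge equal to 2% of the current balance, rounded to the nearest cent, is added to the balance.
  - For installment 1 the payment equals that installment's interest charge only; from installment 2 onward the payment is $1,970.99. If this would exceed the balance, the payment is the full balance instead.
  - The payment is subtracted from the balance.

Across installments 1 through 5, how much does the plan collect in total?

Installment 1: $6,521.81 +$130.44 interest = $6,652.25; pay $130.44 → $6,521.81
Installment 2: $6,521.81 +$130.44 interest = $6,652.25; pay $1,970.99 → $4,681.26
Installment 3: $4,681.26 +$93.63 interest = $4,774.89; pay $1,970.99 → $2,803.90
Installment 4: $2,803.90 +$56.08 interest = $2,859.98; pay $1,970.99 → $888.99
Installment 5: $888.99 +$17.78 interest = $906.77; pay $906.77 → $0.00
Total paid: $6,950.18

$6,950.18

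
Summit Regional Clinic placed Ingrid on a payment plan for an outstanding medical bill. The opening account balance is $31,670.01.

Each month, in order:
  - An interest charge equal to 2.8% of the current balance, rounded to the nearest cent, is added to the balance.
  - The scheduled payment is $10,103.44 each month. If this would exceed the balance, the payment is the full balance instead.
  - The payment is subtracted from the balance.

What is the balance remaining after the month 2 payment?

$12,978.58

Month 1: $31,670.01 +$886.76 interest = $32,556.77; pay $10,103.44 → $22,453.33
Month 2: $22,453.33 +$628.69 interest = $23,082.02; pay $10,103.44 → $12,978.58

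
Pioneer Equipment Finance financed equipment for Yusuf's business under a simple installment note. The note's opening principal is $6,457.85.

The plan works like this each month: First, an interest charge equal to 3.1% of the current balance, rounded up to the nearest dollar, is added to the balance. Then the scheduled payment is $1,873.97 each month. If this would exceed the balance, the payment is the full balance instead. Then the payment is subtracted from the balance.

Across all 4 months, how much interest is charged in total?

# | Opening | Interest | Payment | End bal
1 | $6,457.85 | $201.00 | $1,873.97 | $4,784.88
2 | $4,784.88 | $149.00 | $1,873.97 | $3,059.91
3 | $3,059.91 | $95.00 | $1,873.97 | $1,280.94
4 | $1,280.94 | $40.00 | $1,320.94 | $0.00
Total interest: $201.00 + $149.00 + $95.00 + $40.00 = $485.00

$485.00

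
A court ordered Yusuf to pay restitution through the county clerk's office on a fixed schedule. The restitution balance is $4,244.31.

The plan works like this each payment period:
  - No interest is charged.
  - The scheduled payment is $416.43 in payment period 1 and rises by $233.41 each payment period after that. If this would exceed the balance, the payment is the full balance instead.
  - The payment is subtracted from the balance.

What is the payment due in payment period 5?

# | Opening | Payment | End bal
1 | $4,244.31 | $416.43 | $3,827.88
2 | $3,827.88 | $649.84 | $3,178.04
3 | $3,178.04 | $883.25 | $2,294.79
4 | $2,294.79 | $1,116.66 | $1,178.13
5 | $1,178.13 | $1,178.13 | $0.00

$1,178.13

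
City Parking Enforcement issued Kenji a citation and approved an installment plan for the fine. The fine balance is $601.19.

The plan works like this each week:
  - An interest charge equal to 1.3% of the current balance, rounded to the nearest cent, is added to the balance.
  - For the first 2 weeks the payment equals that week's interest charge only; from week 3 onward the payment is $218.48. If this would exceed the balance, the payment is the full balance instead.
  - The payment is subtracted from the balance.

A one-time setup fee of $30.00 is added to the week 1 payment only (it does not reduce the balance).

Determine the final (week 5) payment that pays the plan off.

$179.43

Week 1: $601.19 +$7.82 interest = $609.01; pay $7.82 (+ $30.00 fee) → $601.19
Week 2: $601.19 +$7.82 interest = $609.01; pay $7.82 → $601.19
Week 3: $601.19 +$7.82 interest = $609.01; pay $218.48 → $390.53
Week 4: $390.53 +$5.08 interest = $395.61; pay $218.48 → $177.13
Week 5: $177.13 +$2.30 interest = $179.43; pay $179.43 → $0.00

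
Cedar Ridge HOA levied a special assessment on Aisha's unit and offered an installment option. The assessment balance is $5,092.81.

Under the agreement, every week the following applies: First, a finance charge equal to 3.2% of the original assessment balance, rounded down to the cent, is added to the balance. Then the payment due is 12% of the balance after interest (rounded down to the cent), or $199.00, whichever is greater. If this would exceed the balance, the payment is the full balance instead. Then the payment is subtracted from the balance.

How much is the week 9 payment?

# | Opening | Interest | Payment | End bal
1 | $5,092.81 | $162.96 | $630.69 | $4,625.08
2 | $4,625.08 | $162.96 | $574.56 | $4,213.48
3 | $4,213.48 | $162.96 | $525.17 | $3,851.27
4 | $3,851.27 | $162.96 | $481.70 | $3,532.53
5 | $3,532.53 | $162.96 | $443.45 | $3,252.04
6 | $3,252.04 | $162.96 | $409.80 | $3,005.20
7 | $3,005.20 | $162.96 | $380.17 | $2,787.99
8 | $2,787.99 | $162.96 | $354.11 | $2,596.84
9 | $2,596.84 | $162.96 | $331.17 | $2,428.63

$331.17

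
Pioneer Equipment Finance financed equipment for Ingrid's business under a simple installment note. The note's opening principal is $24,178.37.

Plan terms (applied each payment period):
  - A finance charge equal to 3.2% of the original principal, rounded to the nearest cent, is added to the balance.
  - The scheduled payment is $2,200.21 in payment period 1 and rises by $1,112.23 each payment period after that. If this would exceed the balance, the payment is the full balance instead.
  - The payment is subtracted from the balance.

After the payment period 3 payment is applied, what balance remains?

Payment period 1: opening $24,178.37; interest $773.71 → $24,952.08; payment $2,200.21; balance $22,751.87
Payment period 2: opening $22,751.87; interest $773.71 → $23,525.58; payment $3,312.44; balance $20,213.14
Payment period 3: opening $20,213.14; interest $773.71 → $20,986.85; payment $4,424.67; balance $16,562.18

$16,562.18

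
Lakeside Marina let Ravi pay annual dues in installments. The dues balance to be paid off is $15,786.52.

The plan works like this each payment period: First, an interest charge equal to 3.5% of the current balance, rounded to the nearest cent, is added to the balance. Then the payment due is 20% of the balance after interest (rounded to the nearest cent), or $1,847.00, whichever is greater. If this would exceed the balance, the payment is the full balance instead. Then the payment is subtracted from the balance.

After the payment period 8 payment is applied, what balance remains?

$729.69

Payment period 1: $15,786.52 +$552.53 interest = $16,339.05; pay $3,267.81 → $13,071.24
Payment period 2: $13,071.24 +$457.49 interest = $13,528.73; pay $2,705.75 → $10,822.98
Payment period 3: $10,822.98 +$378.80 interest = $11,201.78; pay $2,240.36 → $8,961.42
Payment period 4: $8,961.42 +$313.65 interest = $9,275.07; pay $1,855.01 → $7,420.06
Payment period 5: $7,420.06 +$259.70 interest = $7,679.76; pay $1,847.00 → $5,832.76
Payment period 6: $5,832.76 +$204.15 interest = $6,036.91; pay $1,847.00 → $4,189.91
Payment period 7: $4,189.91 +$146.65 interest = $4,336.56; pay $1,847.00 → $2,489.56
Payment period 8: $2,489.56 +$87.13 interest = $2,576.69; pay $1,847.00 → $729.69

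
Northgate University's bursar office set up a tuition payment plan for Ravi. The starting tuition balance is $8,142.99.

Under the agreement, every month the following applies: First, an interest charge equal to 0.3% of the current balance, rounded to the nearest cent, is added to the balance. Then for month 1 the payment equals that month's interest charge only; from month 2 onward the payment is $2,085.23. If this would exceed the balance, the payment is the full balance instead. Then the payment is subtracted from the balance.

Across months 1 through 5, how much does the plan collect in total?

$8,227.98

# | Opening | Interest | Payment | End bal
1 | $8,142.99 | $24.43 | $24.43 | $8,142.99
2 | $8,142.99 | $24.43 | $2,085.23 | $6,082.19
3 | $6,082.19 | $18.25 | $2,085.23 | $4,015.21
4 | $4,015.21 | $12.05 | $2,085.23 | $1,942.03
5 | $1,942.03 | $5.83 | $1,947.86 | $0.00
Total paid: $8,227.98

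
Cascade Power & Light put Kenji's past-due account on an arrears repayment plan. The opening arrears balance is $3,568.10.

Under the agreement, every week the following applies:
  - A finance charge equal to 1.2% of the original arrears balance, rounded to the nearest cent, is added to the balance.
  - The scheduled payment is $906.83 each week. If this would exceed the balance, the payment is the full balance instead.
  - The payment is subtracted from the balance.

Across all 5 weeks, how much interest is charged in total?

$214.10

# | Opening | Interest | Payment | End bal
1 | $3,568.10 | $42.82 | $906.83 | $2,704.09
2 | $2,704.09 | $42.82 | $906.83 | $1,840.08
3 | $1,840.08 | $42.82 | $906.83 | $976.07
4 | $976.07 | $42.82 | $906.83 | $112.06
5 | $112.06 | $42.82 | $154.88 | $0.00
Total interest: $42.82 + $42.82 + $42.82 + $42.82 + $42.82 = $214.10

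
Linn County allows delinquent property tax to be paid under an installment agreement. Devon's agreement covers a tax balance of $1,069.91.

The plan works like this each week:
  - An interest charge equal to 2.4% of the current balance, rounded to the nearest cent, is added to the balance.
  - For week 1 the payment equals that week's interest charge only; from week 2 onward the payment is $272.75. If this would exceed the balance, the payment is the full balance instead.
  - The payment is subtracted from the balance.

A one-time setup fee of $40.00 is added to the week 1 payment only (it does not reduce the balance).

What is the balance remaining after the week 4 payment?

# | Opening | Interest | Payment | Fee | End bal
1 | $1,069.91 | $25.68 | $25.68 | $40.00 | $1,069.91
2 | $1,069.91 | $25.68 | $272.75 | — | $822.84
3 | $822.84 | $19.75 | $272.75 | — | $569.84
4 | $569.84 | $13.68 | $272.75 | — | $310.77

$310.77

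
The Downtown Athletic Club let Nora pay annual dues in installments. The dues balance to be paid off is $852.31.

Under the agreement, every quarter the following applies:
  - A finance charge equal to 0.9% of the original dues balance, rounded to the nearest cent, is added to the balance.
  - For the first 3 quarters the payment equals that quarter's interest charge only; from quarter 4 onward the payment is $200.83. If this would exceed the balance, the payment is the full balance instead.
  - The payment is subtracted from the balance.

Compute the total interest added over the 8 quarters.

$61.36

Quarter 1: $852.31 +$7.67 interest = $859.98; pay $7.67 → $852.31
Quarter 2: $852.31 +$7.67 interest = $859.98; pay $7.67 → $852.31
Quarter 3: $852.31 +$7.67 interest = $859.98; pay $7.67 → $852.31
Quarter 4: $852.31 +$7.67 interest = $859.98; pay $200.83 → $659.15
Quarter 5: $659.15 +$7.67 interest = $666.82; pay $200.83 → $465.99
Quarter 6: $465.99 +$7.67 interest = $473.66; pay $200.83 → $272.83
Quarter 7: $272.83 +$7.67 interest = $280.50; pay $200.83 → $79.67
Quarter 8: $79.67 +$7.67 interest = $87.34; pay $87.34 → $0.00
Total interest: $7.67 + $7.67 + $7.67 + $7.67 + $7.67 + $7.67 + $7.67 + $7.67 = $61.36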